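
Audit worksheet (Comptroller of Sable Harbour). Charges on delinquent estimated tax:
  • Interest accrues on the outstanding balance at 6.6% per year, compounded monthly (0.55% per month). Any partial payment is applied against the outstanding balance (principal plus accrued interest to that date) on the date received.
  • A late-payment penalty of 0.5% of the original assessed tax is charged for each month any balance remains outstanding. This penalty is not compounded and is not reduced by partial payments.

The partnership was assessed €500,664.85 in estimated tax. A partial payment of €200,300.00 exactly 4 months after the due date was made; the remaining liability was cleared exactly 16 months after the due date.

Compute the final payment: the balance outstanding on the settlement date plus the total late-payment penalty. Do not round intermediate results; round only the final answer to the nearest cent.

€372,714.33

Balance at month 4: €500,664.8500 × (1 + 0.0055)^4 = €511,770.6810…
After €200,300.00 payment: €511,770.6810… − €200,300.00 = €311,470.6810…
Balance at month 16: €311,470.6810… × (1 + 0.0055)^12 = €332,661.1401…
Penalty: 16 × 0.5% × €500,664.85 = €40,053.19…
Final settlement = outstanding balance + penalty = €332,661.1401… + €40,053.19… = €372,714.33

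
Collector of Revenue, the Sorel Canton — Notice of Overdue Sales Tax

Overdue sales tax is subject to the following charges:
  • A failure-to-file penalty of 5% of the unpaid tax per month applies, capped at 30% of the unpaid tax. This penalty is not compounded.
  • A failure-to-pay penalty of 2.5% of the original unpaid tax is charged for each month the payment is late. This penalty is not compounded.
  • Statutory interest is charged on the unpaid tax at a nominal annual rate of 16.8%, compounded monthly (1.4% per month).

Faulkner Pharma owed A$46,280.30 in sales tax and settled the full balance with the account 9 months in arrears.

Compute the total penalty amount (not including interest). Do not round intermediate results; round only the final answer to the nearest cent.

A$24,297.16

Failure-to-file: 9 × 5% × A$46,280.30 = A$20,826.14…, capped at 30% × A$46,280.30 = A$13,884.09
Failure-to-pay penalty = 2.5% × A$46,280.30 × 9 mo = A$10,413.07…
Total penalty = A$13,884.09 + A$10,413.07… = A$24,297.16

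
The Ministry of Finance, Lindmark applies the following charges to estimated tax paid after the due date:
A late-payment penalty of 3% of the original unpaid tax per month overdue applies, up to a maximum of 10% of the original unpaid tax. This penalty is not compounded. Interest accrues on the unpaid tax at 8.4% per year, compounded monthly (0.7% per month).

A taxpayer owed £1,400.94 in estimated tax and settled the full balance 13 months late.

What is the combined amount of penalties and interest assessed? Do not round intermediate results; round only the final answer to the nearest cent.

£273.07

Penalty (uncapped): 13 × 3% × £1,400.94 = £546.37…; cap = 10% × £1,400.94 = £140.09… → penalty = £140.09…
Interest: £1,400.94 × ((1 + 0.007)^13 − 1) = £1,400.94 × 0.0949218… = £132.9798…
Penalties + interest = £140.0940 + £132.9798… = £273.07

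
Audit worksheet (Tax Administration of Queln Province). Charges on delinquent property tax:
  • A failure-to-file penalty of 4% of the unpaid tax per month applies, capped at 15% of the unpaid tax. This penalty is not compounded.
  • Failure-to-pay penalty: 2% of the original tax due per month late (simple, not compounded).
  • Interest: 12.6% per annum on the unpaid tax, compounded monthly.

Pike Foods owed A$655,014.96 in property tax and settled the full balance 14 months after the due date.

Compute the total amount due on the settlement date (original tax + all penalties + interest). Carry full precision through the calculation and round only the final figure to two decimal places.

A$1,039,814.34

Failure-to-file: 14 × 4% × A$655,014.96 = A$366,808.38…, capped at 15% × A$655,014.96 = A$98,252.24…
Failure-to-pay penalty = 2% × A$655,014.96 × 14 mo = A$183,404.19…
Interest (12.6%/yr ÷ 12 = 1.05%/month): A$655,014.96 × ((1 + 0.0105)^14 − 1) = A$103,142.9475…
Total = A$655,014.96 + A$281,656.4328 + A$103,142.9475… = A$1,039,814.34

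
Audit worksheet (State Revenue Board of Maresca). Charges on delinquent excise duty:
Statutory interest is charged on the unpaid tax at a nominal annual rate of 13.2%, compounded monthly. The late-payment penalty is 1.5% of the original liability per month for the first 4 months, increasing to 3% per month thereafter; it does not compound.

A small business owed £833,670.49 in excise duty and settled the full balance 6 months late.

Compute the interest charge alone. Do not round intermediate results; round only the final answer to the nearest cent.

£56,557.74

Interest (13.2%/yr ÷ 12 = 1.1%/month): £833,670.49 × ((1 + 0.011)^6 − 1) = £56,557.7405…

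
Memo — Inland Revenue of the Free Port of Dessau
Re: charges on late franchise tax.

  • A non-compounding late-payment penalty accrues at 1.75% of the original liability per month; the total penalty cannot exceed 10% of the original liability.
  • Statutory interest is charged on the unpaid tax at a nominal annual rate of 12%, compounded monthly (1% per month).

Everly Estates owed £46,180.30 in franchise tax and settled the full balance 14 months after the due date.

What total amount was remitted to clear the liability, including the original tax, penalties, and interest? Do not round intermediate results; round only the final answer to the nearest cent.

Penalty (uncapped): 14 × 1.75% × £46,180.30 = £11,314.17…; cap = 10% × £46,180.30 = £4,618.03 → penalty = £4,618.03
Interest: £46,180.30 × ((1 + 0.01)^14 − 1) = £46,180.30 × 0.1494742… = £6,902.7640…
Total = £46,180.30 + £4,618.0300 + £6,902.7640… = £57,701.09

£57,701.09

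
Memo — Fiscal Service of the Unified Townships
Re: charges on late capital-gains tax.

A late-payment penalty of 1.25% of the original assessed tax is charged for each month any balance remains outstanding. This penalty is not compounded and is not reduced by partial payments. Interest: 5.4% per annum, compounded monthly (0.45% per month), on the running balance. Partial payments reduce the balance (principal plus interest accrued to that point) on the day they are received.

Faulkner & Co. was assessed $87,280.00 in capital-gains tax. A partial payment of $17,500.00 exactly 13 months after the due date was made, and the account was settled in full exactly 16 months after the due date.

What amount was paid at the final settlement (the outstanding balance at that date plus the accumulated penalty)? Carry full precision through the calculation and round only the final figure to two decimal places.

Balance at month 13: $87,280.0000 × (1 + 0.0045)^13 = $92,526.0392…
After $17,500.00 payment: $92,526.0392… − $17,500.00 = $75,026.0392…
Balance at month 16: $75,026.0392… × (1 + 0.0045)^3 = $76,043.4554…
Penalty: 16 × 1.25% × $87,280.00 = $17,456.00
Final settlement = outstanding balance + penalty = $76,043.4554… + $17,456.00 = $93,499.46

$93,499.46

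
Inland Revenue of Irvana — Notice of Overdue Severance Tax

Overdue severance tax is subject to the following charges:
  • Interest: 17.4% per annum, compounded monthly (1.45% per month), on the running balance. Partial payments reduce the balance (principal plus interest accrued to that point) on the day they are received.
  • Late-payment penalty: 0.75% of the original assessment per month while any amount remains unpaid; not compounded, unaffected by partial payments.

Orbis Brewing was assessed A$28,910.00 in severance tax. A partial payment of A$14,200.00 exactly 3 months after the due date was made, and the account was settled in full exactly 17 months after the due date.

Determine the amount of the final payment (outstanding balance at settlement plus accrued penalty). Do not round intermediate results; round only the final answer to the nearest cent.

A$23,241.39

Balance at month 3: A$28,910.0000 × (1 + 0.0145)^3 = A$30,185.9081…
After A$14,200.00 payment: A$30,185.9081… − A$14,200.00 = A$15,985.9081…
Balance at month 17: A$15,985.9081… × (1 + 0.0145)^14 = A$19,555.3697…
Penalty: 17 × 0.75% × A$28,910.00 = A$3,686.03…
Final settlement = outstanding balance + penalty = A$19,555.3697… + A$3,686.03… = A$23,241.39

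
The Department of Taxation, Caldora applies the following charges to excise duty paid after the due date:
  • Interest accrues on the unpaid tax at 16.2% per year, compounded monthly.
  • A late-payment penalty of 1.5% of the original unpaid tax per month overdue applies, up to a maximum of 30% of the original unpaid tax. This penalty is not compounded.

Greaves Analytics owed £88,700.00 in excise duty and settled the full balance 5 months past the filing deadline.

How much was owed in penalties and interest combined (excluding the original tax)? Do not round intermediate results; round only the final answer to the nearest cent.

£12,803.60

Penalty: 5 × 1.5% × £88,700.00 = £6,652.50 (below the 30% cap of £26,610.00)
Interest (16.2%/yr ÷ 12 = 1.35%/month): £88,700.00 × ((1 + 0.0135)^5 − 1) = £6,151.1029…
Penalties + interest = £6,652.5000 + £6,151.1029… = £12,803.60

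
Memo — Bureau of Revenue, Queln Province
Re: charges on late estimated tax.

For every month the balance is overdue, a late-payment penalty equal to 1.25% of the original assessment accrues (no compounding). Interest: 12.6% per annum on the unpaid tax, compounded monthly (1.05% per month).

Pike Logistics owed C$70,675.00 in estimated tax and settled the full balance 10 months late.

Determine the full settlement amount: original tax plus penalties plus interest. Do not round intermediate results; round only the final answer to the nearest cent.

C$87,290.89

Late-payment penalty: 10 × 1.25% × C$70,675.00 = C$8,834.38…
Interest: C$70,675.00 × ((1 + 0.0105)^10 − 1) = C$70,675.00 × 0.1101028… = C$7,781.5119…
Total = C$70,675.00 + C$8,834.3750 + C$7,781.5119… = C$87,290.89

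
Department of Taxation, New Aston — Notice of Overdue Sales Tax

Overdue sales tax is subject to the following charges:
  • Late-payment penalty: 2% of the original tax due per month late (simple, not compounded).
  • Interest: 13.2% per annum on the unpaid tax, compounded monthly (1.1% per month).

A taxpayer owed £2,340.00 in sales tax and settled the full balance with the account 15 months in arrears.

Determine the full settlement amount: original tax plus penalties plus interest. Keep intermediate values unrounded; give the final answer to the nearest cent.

Late-payment penalty: 15 × 2% × £2,340.00 = £702.00
Interest: £2,340.00 × ((1 + 0.011)^15 − 1) = £2,340.00 × 0.1783311… = £417.2947…
Total = £2,340.00 + £702.0000 + £417.2947… = £3,459.29

£3,459.29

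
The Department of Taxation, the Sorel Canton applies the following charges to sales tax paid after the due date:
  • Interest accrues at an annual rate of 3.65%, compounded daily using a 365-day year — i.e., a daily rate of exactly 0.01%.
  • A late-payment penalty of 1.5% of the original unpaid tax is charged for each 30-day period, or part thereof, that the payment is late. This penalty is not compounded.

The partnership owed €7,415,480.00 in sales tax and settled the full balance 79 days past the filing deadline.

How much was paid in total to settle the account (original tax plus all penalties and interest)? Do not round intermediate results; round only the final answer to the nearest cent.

€7,807,987.95

Penalty periods: ⌈79/30⌉ = 3; penalty = 3 × 1.5% × €7,415,480.00 = €333,696.60
Interest: €7,415,480.00 × ((1 + 0.0001)^79 − 1) = €7,415,480.00 × 0.00793089… = €58,811.3505…
Total = €7,415,480.00 + €333,696.6000 + €58,811.3505… = €7,807,987.95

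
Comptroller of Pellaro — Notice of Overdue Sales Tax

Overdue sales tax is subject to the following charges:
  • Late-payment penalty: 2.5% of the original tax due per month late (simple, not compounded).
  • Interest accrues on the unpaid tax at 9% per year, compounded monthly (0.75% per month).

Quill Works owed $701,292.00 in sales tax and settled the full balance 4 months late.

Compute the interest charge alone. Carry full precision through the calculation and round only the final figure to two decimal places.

Interest: $701,292.00 × ((1 + 0.0075)^4 − 1) = $701,292.00 × 0.0303392… = $21,276.6317…

$21,276.63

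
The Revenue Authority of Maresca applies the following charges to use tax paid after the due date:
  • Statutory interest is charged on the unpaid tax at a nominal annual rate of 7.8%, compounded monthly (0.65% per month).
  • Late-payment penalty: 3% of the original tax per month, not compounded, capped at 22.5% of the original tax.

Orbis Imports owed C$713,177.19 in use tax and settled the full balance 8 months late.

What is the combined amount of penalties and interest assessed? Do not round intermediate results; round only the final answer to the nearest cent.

C$198,404.83

Penalty (uncapped): 8 × 3% × C$713,177.19 = C$171,162.53…; cap = 22.5% × C$713,177.19 = C$160,464.87… → penalty = C$160,464.87…
Interest: C$713,177.19 × ((1 + 0.0065)^8 − 1) = C$713,177.19 × 0.0531985… = C$37,939.9600…
Penalties + interest = C$160,464.8678… + C$37,939.9600… = C$198,404.83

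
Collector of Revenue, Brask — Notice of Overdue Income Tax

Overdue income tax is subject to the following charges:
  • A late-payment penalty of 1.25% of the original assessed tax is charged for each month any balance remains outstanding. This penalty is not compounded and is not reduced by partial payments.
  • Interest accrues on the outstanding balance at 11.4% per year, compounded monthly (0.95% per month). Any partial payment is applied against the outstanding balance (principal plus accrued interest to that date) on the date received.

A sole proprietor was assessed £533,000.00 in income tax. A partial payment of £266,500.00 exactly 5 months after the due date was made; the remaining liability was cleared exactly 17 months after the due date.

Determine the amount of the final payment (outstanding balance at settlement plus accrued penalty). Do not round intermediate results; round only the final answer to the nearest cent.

£440,685.62

Balance at month 5: £533,000.0000 × (1 + 0.0095)^5 = £558,803.1241…
After £266,500.00 payment: £558,803.1241… − £266,500.00 = £292,303.1241…
Balance at month 17: £292,303.1241… × (1 + 0.0095)^12 = £327,423.1153…
Penalty: 17 × 1.25% × £533,000.00 = £113,262.50
Final settlement = outstanding balance + penalty = £327,423.1153… + £113,262.50 = £440,685.62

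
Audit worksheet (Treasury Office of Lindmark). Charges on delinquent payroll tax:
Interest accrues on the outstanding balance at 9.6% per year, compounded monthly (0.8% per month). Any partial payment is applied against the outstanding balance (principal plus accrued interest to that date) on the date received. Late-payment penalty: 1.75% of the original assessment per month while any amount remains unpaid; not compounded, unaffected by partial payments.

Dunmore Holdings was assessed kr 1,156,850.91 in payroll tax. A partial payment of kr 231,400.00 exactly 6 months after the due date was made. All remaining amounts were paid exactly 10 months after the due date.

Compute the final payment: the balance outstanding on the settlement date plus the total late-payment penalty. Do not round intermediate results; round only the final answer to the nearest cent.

kr 1,216,357.57

Balance at month 6: kr 1,156,850.9100 × (1 + 0.008)^6 = kr 1,213,502.2480…
After kr 231,400.00 payment: kr 1,213,502.2480… − kr 231,400.00 = kr 982,102.2480…
Balance at month 10: kr 982,102.2480… × (1 + 0.008)^4 = kr 1,013,908.6626…
Penalty: 10 × 1.75% × kr 1,156,850.91 = kr 202,448.91…
Final settlement = outstanding balance + penalty = kr 1,013,908.6626… + kr 202,448.91… = kr 1,216,357.57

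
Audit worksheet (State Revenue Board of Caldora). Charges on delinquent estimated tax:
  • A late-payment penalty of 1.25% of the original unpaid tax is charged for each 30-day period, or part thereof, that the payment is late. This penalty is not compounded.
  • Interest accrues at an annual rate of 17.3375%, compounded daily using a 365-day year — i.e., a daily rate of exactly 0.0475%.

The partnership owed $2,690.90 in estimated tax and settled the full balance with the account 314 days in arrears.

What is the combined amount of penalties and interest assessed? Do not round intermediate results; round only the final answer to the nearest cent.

Penalty periods: ⌈314/30⌉ = 11; penalty = 11 × 1.25% × $2,690.90 = $370.00…
Interest: $2,690.90 × ((1 + 0.000475)^314 − 1) = $2,690.90 × 0.16080600… = $432.7129…
Penalties + interest = $369.9988… + $432.7129… = $802.71

$802.71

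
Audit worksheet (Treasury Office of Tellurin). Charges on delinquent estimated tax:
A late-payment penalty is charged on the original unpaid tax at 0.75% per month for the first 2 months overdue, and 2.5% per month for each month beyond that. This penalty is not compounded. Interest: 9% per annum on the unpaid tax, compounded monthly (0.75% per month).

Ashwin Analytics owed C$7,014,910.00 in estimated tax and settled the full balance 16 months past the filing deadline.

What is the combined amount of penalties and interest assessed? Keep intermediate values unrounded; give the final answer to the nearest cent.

C$3,451,280.40

Penalty, months 1–2: 2 × 0.75% × C$7,014,910.00 = C$105,223.65
Penalty, months 3–16: 14 × 2.5% × C$7,014,910.00 = C$2,455,218.50
Interest: C$7,014,910.00 × ((1 + 0.0075)^16 − 1) = C$7,014,910.00 × 0.1269921… = C$890,838.2482…
Penalties + interest = C$2,560,442.1500 + C$890,838.2482… = C$3,451,280.40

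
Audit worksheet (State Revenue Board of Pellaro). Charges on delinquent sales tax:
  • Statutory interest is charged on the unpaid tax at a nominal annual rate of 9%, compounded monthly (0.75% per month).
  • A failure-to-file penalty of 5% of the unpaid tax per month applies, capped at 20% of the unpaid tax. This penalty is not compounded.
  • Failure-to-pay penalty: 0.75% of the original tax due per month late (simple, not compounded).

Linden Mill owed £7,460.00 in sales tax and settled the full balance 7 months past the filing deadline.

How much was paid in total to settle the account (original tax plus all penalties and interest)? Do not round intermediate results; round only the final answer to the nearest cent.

£9,744.22

Failure-to-file: 7 × 5% × £7,460.00 = £2,611.00, capped at 20% × £7,460.00 = £1,492.00
Failure-to-pay penalty = 0.75% × £7,460.00 × 7 mo = £391.65
Interest: £7,460.00 × ((1 + 0.0075)^7 − 1) = £7,460.00 × 0.0536961… = £400.5731…
Total = £7,460.00 + £1,883.6500 + £400.5731… = £9,744.22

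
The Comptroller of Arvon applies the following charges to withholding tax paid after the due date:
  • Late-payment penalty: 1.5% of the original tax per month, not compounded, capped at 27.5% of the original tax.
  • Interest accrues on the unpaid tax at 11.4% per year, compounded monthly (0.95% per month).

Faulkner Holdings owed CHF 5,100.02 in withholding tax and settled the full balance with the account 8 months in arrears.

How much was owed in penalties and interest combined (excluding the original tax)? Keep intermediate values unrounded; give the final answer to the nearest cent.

CHF 1,012.74

Penalty: 8 × 1.5% × CHF 5,100.02 = CHF 612.00… (below the 27.5% cap of CHF 1,402.51…)
Interest: CHF 5,100.02 × ((1 + 0.0095)^8 − 1) = CHF 5,100.02 × 0.0785756… = CHF 400.7371…
Penalties + interest = CHF 612.0024 + CHF 400.7371… = CHF 1,012.74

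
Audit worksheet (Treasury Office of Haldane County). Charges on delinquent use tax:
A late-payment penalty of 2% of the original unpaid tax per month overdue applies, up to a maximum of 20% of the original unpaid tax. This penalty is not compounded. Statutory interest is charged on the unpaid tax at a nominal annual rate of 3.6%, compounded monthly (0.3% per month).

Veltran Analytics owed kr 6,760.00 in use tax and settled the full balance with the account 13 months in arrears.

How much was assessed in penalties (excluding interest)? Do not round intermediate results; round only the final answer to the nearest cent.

kr 1,352.00

Penalty (uncapped): 13 × 2% × kr 6,760.00 = kr 1,757.60; cap = 20% × kr 6,760.00 = kr 1,352.00 → penalty = kr 1,352.00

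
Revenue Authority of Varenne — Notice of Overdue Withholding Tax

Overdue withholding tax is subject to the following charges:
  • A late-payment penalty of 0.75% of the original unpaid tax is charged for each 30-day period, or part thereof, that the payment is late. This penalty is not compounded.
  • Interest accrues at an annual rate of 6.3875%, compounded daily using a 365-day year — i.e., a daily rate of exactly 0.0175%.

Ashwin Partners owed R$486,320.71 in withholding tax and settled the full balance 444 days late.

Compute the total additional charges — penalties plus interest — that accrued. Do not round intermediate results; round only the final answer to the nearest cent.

R$94,001.43

Penalty periods: ⌈444/30⌉ = 15; penalty = 15 × 0.75% × R$486,320.71 = R$54,711.08…
Interest: R$486,320.71 × ((1 + 0.000175)^444 − 1) = R$486,320.71 × 0.08079102… = R$39,290.3478…
Penalties + interest = R$54,711.0799… + R$39,290.3478… = R$94,001.43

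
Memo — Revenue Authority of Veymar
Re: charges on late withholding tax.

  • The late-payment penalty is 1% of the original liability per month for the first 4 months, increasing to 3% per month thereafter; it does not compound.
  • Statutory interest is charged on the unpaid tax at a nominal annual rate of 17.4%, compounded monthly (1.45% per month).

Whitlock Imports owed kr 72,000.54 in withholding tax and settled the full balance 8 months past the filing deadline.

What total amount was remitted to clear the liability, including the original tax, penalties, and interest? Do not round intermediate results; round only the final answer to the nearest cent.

kr 92,309.07

Penalty, months 1–4: 4 × 1% × kr 72,000.54 = kr 2,880.02…
Penalty, months 5–8: 4 × 3% × kr 72,000.54 = kr 8,640.06…
Interest: kr 72,000.54 × ((1 + 0.0145)^8 − 1) = kr 72,000.54 × 0.1220609… = kr 8,788.4474…
Total = kr 72,000.54 + kr 11,520.0864 + kr 8,788.4474… = kr 92,309.07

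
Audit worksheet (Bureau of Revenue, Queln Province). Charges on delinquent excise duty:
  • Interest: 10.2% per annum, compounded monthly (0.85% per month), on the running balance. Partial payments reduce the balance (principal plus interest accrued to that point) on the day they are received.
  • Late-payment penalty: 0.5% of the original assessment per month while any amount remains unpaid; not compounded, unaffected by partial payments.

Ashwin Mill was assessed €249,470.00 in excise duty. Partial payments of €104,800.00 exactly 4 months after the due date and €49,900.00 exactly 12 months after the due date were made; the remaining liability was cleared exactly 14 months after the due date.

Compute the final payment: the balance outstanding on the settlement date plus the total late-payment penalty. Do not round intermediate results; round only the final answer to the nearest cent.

Balance at month 4: €249,470.0000 × (1 + 0.0085)^4 = €258,060.7394…
After €104,800.00 payment: €258,060.7394… − €104,800.00 = €153,260.7394…
Balance at month 12: €153,260.7394… × (1 + 0.0085)^8 = €163,997.8433…
After €49,900.00 payment: €163,997.8433… − €49,900.00 = €114,097.8433…
Balance at month 14: €114,097.8433… × (1 + 0.0085)^2 = €116,045.7502…
Penalty: 14 × 0.5% × €249,470.00 = €17,462.90
Final settlement = outstanding balance + penalty = €116,045.7502… + €17,462.90 = €133,508.65

€133,508.65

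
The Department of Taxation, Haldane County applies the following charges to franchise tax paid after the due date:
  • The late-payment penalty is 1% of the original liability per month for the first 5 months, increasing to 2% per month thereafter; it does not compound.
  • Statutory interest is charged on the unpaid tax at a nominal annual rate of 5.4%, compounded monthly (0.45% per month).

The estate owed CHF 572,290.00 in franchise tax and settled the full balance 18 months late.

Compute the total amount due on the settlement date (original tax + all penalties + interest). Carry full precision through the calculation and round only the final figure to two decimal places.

CHF 797,871.77

Penalty, months 1–5: 5 × 1% × CHF 572,290.00 = CHF 28,614.50
Penalty, months 6–18: 13 × 2% × CHF 572,290.00 = CHF 148,795.40
Interest: CHF 572,290.00 × ((1 + 0.0045)^18 − 1) = CHF 572,290.00 × 0.0841739… = CHF 48,171.8691…
Total = CHF 572,290.00 + CHF 177,409.9000 + CHF 48,171.8691… = CHF 797,871.77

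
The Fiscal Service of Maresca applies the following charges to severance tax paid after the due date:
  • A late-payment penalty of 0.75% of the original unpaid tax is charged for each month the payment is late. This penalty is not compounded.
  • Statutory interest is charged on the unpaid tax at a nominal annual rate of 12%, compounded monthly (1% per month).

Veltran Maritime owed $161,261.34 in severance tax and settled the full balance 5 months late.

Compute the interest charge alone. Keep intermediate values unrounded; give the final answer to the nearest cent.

Interest: $161,261.34 × ((1 + 0.01)^5 − 1) = $161,261.34 × 0.0510101… = $8,225.9490…

$8,225.95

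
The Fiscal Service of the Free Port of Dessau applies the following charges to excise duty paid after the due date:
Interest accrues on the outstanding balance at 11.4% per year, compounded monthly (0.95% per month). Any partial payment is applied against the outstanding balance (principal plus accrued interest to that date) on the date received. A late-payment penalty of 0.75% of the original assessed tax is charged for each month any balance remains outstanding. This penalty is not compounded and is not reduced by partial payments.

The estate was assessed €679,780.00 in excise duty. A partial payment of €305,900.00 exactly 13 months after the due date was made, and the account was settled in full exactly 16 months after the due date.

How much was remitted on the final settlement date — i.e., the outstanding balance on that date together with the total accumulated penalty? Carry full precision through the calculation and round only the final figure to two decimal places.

Balance at month 13: €679,780.0000 × (1 + 0.0095)^13 = €768,688.8571…
After €305,900.00 payment: €768,688.8571… − €305,900.00 = €462,788.8571…
Balance at month 16: €462,788.8571… × (1 + 0.0095)^3 = €476,104.0364…
Penalty: 16 × 0.75% × €679,780.00 = €81,573.60
Final settlement = outstanding balance + penalty = €476,104.0364… + €81,573.60 = €557,677.64

€557,677.64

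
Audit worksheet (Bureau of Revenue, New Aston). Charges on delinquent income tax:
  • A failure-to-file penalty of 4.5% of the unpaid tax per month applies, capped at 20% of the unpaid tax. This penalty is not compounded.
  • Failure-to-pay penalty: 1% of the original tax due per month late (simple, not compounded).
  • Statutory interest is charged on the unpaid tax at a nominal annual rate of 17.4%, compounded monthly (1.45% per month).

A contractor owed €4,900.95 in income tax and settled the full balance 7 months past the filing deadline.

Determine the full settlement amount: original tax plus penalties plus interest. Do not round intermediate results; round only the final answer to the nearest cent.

Failure-to-file: 7 × 4.5% × €4,900.95 = €1,543.80…, capped at 20% × €4,900.95 = €980.19
Failure-to-pay penalty = 1% × €4,900.95 × 7 mo = €343.07…
Interest: €4,900.95 × ((1 + 0.0145)^7 − 1) = €4,900.95 × 0.1060235… = €519.6159…
Total = €4,900.95 + €1,323.2565 + €519.6159… = €6,743.82

€6,743.82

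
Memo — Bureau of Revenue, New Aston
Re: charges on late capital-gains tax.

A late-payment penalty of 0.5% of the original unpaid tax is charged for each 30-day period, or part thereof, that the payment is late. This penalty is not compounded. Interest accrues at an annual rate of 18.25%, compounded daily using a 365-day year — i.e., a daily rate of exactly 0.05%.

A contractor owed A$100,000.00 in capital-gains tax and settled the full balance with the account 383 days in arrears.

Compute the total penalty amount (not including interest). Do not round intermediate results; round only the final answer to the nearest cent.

A$6,500.00

Penalty periods: ⌈383/30⌉ = 13; penalty = 13 × 0.5% × A$100,000.00 = A$6,500.00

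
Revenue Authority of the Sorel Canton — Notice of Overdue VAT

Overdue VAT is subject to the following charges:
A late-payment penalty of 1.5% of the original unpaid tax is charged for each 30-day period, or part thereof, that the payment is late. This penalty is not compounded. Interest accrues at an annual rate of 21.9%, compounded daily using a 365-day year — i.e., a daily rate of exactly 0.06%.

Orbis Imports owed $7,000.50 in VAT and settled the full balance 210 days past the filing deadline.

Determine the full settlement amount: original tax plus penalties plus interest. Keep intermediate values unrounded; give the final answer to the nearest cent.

$8,675.29

Penalty periods: ⌈210/30⌉ = 7; penalty = 7 × 1.5% × $7,000.50 = $735.05…
Interest: $7,000.50 × ((1 + 0.0006)^210 − 1) = $7,000.50 × 0.13423931… = $939.7423…
Total = $7,000.50 + $735.0525 + $939.7423… = $8,675.29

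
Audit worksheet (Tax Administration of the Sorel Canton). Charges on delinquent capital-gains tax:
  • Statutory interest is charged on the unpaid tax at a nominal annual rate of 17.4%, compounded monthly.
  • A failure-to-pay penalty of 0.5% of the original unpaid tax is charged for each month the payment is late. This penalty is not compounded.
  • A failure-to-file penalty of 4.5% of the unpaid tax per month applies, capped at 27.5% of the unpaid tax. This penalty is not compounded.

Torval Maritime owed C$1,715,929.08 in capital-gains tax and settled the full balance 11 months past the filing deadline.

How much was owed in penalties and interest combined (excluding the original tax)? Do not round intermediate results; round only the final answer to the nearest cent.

Failure-to-file: 11 × 4.5% × C$1,715,929.08 = C$849,384.89…, capped at 27.5% × C$1,715,929.08 = C$471,880.50…
Failure-to-pay penalty: 11 × 0.5% × C$1,715,929.08 = C$94,376.10…
Interest (17.4%/yr ÷ 12 = 1.45%/month): C$1,715,929.08 × ((1 + 0.0145)^11 − 1) = C$294,421.9622…
Penalties + interest = C$566,256.5964 + C$294,421.9622… = C$860,678.56

C$860,678.56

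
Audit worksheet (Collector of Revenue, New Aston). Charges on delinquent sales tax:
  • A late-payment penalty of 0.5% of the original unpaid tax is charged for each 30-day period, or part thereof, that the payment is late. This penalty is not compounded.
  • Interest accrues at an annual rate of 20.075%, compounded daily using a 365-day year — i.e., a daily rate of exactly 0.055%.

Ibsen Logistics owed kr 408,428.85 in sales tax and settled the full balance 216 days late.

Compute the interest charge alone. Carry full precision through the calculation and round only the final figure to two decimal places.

Interest: kr 408,428.85 × ((1 + 0.00055)^216 − 1) = kr 408,428.85 × 0.12610789… = kr 51,506.1004…

kr 51,506.10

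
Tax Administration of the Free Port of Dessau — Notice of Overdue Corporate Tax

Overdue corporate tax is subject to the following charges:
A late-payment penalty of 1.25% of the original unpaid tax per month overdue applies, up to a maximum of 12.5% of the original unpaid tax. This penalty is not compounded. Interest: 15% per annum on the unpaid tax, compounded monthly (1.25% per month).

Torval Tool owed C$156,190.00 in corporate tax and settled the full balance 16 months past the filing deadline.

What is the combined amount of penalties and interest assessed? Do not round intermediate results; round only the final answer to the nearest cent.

Penalty (uncapped): 16 × 1.25% × C$156,190.00 = C$31,238.00; cap = 12.5% × C$156,190.00 = C$19,523.75 → penalty = C$19,523.75
Interest: C$156,190.00 × ((1 + 0.0125)^16 − 1) = C$156,190.00 × 0.2198895… = C$34,344.5485…
Penalties + interest = C$19,523.7500 + C$34,344.5485… = C$53,868.30

C$53,868.30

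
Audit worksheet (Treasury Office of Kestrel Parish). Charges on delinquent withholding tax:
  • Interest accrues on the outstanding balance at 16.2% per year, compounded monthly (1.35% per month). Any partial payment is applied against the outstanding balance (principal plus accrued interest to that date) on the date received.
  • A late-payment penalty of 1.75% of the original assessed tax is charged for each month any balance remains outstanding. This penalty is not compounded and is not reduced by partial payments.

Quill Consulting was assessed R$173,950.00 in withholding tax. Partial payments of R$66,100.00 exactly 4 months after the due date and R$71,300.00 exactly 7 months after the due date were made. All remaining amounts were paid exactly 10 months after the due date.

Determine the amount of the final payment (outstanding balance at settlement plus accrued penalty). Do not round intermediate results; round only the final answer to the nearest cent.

R$83,488.80

Balance at month 4: R$173,950.0000 × (1 + 0.0135)^4 = R$183,535.2320…
After R$66,100.00 payment: R$183,535.2320… − R$66,100.00 = R$117,435.2320…
Balance at month 7: R$117,435.2320… × (1 + 0.0135)^3 = R$122,255.8556…
After R$71,300.00 payment: R$122,255.8556… − R$71,300.00 = R$50,955.8556…
Balance at month 10: R$50,955.8556… × (1 + 0.0135)^3 = R$53,047.5532…
Penalty: 10 × 1.75% × R$173,950.00 = R$30,441.25
Final settlement = outstanding balance + penalty = R$53,047.5532… + R$30,441.25 = R$83,488.80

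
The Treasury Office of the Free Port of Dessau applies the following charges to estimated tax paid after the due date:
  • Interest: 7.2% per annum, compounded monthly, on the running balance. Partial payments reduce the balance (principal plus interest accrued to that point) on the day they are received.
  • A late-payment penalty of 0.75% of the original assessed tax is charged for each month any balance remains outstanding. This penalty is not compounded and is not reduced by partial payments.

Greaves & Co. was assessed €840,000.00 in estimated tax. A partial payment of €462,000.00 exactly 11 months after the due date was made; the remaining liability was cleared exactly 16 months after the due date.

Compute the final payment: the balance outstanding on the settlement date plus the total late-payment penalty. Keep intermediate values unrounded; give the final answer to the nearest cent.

Monthly rate = 7.2% ÷ 12 = 0.6%
Balance at month 11: €840,000.0000 × (1 + 0.006)^11 = €897,133.4999…
After €462,000.00 payment: €897,133.4999… − €462,000.00 = €435,133.4999…
Balance at month 16: €435,133.4999… × (1 + 0.006)^5 = €448,345.0957…
Penalty: 16 × 0.75% × €840,000.00 = €100,800.00
Final settlement = outstanding balance + penalty = €448,345.0957… + €100,800.00 = €549,145.10

€549,145.10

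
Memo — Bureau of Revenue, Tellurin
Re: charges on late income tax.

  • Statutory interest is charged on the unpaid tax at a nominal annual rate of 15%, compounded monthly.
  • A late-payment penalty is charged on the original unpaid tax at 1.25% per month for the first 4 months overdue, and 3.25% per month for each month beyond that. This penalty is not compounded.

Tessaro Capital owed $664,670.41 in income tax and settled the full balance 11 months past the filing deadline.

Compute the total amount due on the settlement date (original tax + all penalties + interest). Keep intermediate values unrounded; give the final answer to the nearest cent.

$946,440.29

Penalty, months 1–4: 4 × 1.25% × $664,670.41 = $33,233.52…
Penalty, months 5–11: 7 × 3.25% × $664,670.41 = $151,212.52…
Interest (15%/yr ÷ 12 = 1.25%/month): $664,670.41 × ((1 + 0.0125)^11 − 1) = $97,323.8430…
Total = $664,670.41 + $184,446.0388… + $97,323.8430… = $946,440.29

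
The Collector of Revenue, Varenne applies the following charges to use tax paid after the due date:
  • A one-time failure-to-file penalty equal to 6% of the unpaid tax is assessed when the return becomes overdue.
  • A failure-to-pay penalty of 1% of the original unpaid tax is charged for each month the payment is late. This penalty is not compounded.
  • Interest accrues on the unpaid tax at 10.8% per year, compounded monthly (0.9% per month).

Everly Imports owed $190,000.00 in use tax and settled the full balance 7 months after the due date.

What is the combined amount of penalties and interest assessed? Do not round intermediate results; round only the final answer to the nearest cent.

Failure-to-file penalty: 6% × $190,000.00 = $11,400.00
Failure-to-pay penalty = 1% × $190,000.00 × 7 mo = $13,300.00
Interest: $190,000.00 × ((1 + 0.009)^7 − 1) = $190,000.00 × 0.0647267… = $12,298.0817…
Penalties + interest = $24,700.0000 + $12,298.0817… = $36,998.08

$36,998.08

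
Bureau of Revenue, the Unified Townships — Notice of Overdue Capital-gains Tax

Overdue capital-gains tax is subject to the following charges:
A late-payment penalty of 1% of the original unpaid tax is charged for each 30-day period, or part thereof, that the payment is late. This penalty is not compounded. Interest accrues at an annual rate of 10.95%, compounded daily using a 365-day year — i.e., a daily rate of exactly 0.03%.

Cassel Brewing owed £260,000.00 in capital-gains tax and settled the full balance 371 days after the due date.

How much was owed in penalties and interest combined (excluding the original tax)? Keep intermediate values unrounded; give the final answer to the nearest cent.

Penalty periods: ⌈371/30⌉ = 13; penalty = 13 × 1% × £260,000.00 = £33,800.00
Interest: £260,000.00 × ((1 + 0.0003)^371 − 1) = £260,000.00 × 0.11771152… = £30,604.9949…
Penalties + interest = £33,800.0000 + £30,604.9949… = £64,404.99

£64,404.99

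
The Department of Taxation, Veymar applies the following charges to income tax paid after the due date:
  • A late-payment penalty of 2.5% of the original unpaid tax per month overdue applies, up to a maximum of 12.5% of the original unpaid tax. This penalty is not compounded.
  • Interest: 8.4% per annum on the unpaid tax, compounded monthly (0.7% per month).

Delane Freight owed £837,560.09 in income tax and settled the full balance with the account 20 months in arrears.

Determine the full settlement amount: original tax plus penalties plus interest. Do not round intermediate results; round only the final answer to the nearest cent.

Penalty (uncapped): 20 × 2.5% × £837,560.09 = £418,780.05…; cap = 12.5% × £837,560.09 = £104,695.01… → penalty = £104,695.01…
Interest: £837,560.09 × ((1 + 0.007)^20 − 1) = £837,560.09 × 0.1497129… = £125,393.5651…
Total = £837,560.09 + £104,695.0113… + £125,393.5651… = £1,067,648.67

£1,067,648.67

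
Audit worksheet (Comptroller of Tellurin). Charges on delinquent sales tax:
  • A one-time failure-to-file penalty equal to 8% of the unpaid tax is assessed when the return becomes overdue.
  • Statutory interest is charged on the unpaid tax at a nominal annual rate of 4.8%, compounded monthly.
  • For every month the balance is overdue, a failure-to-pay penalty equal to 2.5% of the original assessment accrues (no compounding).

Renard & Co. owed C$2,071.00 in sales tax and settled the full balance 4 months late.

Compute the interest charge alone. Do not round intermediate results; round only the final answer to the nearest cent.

Interest (4.8%/yr ÷ 12 = 0.4%/month): C$2,071.00 × ((1 + 0.004)^4 − 1) = C$33.3353…

C$33.34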